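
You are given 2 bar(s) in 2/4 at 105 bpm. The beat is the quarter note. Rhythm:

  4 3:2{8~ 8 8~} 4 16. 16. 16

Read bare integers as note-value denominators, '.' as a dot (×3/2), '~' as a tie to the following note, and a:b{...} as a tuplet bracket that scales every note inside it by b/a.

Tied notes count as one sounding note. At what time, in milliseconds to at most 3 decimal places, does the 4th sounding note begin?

note 4 onset = 3b = 1714.286ms

1. 0.0ms @ 0 + 571.429ms (1)
2. 571.429ms @ 1 + 380.952ms (2/3)
3. 952.381ms @ 5/3 + 761.905ms (4/3)
4. 1714.286ms @ 3 + 214.286ms (3/8)
5. 1928.571ms @ 27/8 + 214.286ms (3/8)
6. 2142.857ms @ 15/4 + 142.857ms (1/4)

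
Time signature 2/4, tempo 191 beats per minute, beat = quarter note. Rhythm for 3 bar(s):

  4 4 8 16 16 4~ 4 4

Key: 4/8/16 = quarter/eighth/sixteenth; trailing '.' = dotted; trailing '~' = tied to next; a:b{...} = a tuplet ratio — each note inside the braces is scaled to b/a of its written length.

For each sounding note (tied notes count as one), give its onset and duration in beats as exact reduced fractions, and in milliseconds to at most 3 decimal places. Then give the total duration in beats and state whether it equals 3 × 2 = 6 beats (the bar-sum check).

1) 0.0ms=0b +314.136ms=1b
2) 314.136ms=1b +314.136ms=1b
3) 628.272ms=2b +157.068ms=1/2b
4) 785.34ms=5/2b +78.534ms=1/4b
5) 863.874ms=11/4b +78.534ms=1/4b
6) 942.408ms=3b +628.272ms=2b
7) 1570.681ms=5b +314.136ms=1b
Σ=6b of 6 (191bpm 2/4) — PASS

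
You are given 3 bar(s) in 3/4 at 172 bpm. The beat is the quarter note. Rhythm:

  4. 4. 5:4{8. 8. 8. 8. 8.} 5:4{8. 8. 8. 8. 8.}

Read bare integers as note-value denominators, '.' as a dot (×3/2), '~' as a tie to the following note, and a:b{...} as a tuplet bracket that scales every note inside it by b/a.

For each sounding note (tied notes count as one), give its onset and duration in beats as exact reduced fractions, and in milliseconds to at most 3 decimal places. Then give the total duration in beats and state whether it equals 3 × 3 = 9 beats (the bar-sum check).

1) 0.0ms=0b +523.256ms=3/2b
2) 523.256ms=3/2b +523.256ms=3/2b
3) 1046.512ms=3b +209.302ms=3/5b
4) 1255.814ms=18/5b +209.302ms=3/5b
5) 1465.116ms=21/5b +209.302ms=3/5b
6) 1674.419ms=24/5b +209.302ms=3/5b
7) 1883.721ms=27/5b +209.302ms=3/5b
8) 2093.023ms=6b +209.302ms=3/5b
9) 2302.326ms=33/5b +209.302ms=3/5b
10) 2511.628ms=36/5b +209.302ms=3/5b
11) 2720.93ms=39/5b +209.302ms=3/5b
12) 2930.233ms=42/5b +209.302ms=3/5b
Σ=9b of 9 (172bpm 3/4) — PASS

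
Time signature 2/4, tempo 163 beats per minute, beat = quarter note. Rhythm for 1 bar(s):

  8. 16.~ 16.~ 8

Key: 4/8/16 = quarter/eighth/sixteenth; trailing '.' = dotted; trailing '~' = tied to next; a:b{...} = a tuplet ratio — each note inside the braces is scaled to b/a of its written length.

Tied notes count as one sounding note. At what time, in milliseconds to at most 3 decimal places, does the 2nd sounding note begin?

note 2 onset = 3/4b = 276.074ms

1. 0.0ms @ 0 + 276.074ms (3/4)
2. 276.074ms @ 3/4 + 460.123ms (5/4)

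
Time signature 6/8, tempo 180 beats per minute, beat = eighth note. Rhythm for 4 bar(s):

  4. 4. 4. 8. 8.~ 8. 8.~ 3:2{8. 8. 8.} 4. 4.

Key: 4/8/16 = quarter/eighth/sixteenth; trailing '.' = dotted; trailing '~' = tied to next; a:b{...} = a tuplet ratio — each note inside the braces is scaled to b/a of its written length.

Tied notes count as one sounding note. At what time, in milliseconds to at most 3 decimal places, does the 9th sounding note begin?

note 9 onset = 18b = 6000.0ms

1. 0.0ms @ 0 + 1000.0ms (3)
2. 1000.0ms @ 3 + 1000.0ms (3)
3. 2000.0ms @ 6 + 1000.0ms (3)
4. 3000.0ms @ 9 + 500.0ms (3/2)
5. 3500.0ms @ 21/2 + 1000.0ms (3)
6. 4500.0ms @ 27/2 + 833.333ms (5/2)
7. 5333.333ms @ 16 + 333.333ms (1)
8. 5666.667ms @ 17 + 333.333ms (1)
9. 6000.0ms @ 18 + 1000.0ms (3)
10. 7000.0ms @ 21 + 1000.0ms (3)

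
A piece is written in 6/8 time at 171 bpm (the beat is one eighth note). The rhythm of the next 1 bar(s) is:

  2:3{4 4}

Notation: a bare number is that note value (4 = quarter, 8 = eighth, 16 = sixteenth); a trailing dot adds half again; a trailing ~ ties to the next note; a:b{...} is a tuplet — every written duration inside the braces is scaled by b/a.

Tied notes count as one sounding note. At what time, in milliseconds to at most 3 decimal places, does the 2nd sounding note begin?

1. 0.0ms @ 0 + 1052.632ms (3)
2. 1052.632ms @ 3 + 1052.632ms (3)

note 2 onset = 3b = 1052.632ms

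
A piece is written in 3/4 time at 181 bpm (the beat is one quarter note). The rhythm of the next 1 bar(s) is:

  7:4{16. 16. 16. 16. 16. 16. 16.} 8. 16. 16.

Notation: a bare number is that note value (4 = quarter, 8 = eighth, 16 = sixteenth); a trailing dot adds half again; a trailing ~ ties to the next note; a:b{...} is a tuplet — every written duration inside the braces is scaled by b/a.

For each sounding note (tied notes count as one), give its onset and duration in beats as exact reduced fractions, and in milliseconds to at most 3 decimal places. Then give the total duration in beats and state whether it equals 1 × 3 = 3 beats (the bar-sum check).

1) 0.0ms=0b +71.034ms=3/14b
2) 71.034ms=3/14b +71.034ms=3/14b
3) 142.068ms=3/7b +71.034ms=3/14b
4) 213.102ms=9/14b +71.034ms=3/14b
5) 284.136ms=6/7b +71.034ms=3/14b
6) 355.17ms=15/14b +71.034ms=3/14b
7) 426.204ms=9/7b +71.034ms=3/14b
8) 497.238ms=3/2b +248.619ms=3/4b
9) 745.856ms=9/4b +124.309ms=3/8b
10) 870.166ms=21/8b +124.309ms=3/8b
Σ=3b of 3 (181bpm 3/4) — PASS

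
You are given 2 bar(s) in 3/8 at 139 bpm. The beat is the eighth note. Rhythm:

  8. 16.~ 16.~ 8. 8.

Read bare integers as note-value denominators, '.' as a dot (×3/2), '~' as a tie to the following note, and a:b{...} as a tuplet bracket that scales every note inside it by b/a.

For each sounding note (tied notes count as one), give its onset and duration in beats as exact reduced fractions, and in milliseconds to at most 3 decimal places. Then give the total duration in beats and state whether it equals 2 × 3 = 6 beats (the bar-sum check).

1) 0.0ms=0b +647.482ms=3/2b
2) 647.482ms=3/2b +1294.964ms=3b
3) 1942.446ms=9/2b +647.482ms=3/2b
Σ=6b of 6 (139bpm 3/8) — PASS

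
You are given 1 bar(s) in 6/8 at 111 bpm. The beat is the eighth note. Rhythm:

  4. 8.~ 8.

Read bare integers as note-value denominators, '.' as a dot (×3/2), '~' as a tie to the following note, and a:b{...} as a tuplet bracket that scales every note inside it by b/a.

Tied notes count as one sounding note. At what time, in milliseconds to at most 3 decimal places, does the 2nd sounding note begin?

note 2 onset = 3b = 1621.622ms

1. 0.0ms @ 0 + 1621.622ms (3)
2. 1621.622ms @ 3 + 1621.622ms (3)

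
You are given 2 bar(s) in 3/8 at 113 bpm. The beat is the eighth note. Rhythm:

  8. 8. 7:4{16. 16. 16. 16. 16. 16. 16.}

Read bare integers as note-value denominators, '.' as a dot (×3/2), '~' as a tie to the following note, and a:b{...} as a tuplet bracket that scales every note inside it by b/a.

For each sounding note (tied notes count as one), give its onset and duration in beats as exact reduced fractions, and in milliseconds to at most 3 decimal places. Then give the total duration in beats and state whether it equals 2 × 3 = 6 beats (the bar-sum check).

1) 0.0ms=0b +796.46ms=3/2b
2) 796.46ms=3/2b +796.46ms=3/2b
3) 1592.92ms=3b +227.56ms=3/7b
4) 1820.48ms=24/7b +227.56ms=3/7b
5) 2048.04ms=27/7b +227.56ms=3/7b
6) 2275.601ms=30/7b +227.56ms=3/7b
7) 2503.161ms=33/7b +227.56ms=3/7b
8) 2730.721ms=36/7b +227.56ms=3/7b
9) 2958.281ms=39/7b +227.56ms=3/7b
Σ=6b of 6 (113bpm 3/8) — PASS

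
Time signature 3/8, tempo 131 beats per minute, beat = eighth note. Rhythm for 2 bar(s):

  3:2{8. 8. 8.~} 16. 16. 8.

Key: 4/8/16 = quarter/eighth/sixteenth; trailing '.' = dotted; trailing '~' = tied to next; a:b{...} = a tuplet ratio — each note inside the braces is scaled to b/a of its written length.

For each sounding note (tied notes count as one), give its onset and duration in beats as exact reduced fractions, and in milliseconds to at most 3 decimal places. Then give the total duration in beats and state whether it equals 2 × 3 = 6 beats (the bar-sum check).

1) 0.0ms=0b +458.015ms=1b
2) 458.015ms=1b +458.015ms=1b
3) 916.031ms=2b +801.527ms=7/4b
4) 1717.557ms=15/4b +343.511ms=3/4b
5) 2061.069ms=9/2b +687.023ms=3/2b
Σ=6b of 6 (131bpm 3/8) — PASS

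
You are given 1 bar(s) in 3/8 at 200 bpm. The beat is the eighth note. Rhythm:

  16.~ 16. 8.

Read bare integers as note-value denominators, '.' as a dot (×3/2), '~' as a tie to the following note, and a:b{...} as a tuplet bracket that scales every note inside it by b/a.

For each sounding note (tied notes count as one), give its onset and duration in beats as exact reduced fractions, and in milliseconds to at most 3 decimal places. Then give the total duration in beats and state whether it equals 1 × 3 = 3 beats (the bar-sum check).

1) 0.0ms=0b +450.0ms=3/2b
2) 450.0ms=3/2b +450.0ms=3/2b
Σ=3b of 3 (200bpm 3/8) — PASS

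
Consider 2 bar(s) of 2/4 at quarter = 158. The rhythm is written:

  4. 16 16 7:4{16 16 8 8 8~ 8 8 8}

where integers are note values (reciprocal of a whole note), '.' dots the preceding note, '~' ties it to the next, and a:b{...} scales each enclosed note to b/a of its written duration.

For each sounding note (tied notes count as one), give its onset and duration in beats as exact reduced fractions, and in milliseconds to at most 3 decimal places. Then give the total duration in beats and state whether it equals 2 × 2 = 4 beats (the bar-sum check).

1) 0.0ms=0b +569.62ms=3/2b
2) 569.62ms=3/2b +94.937ms=1/4b
3) 664.557ms=7/4b +94.937ms=1/4b
4) 759.494ms=2b +54.25ms=1/7b
5) 813.743ms=15/7b +54.25ms=1/7b
6) 867.993ms=16/7b +108.499ms=2/7b
7) 976.492ms=18/7b +108.499ms=2/7b
8) 1084.991ms=20/7b +216.998ms=4/7b
9) 1301.989ms=24/7b +108.499ms=2/7b
10) 1410.488ms=26/7b +108.499ms=2/7b
Σ=4b of 4 (158bpm 2/4) — PASS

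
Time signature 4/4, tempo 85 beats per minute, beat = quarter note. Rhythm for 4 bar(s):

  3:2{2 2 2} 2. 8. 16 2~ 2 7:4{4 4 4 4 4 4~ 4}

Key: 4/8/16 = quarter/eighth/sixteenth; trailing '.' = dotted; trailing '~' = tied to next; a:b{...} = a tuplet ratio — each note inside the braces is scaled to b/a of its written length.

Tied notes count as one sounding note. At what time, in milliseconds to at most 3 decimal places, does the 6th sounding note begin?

note 6 onset = 31/4b = 5470.588ms

1. 0.0ms @ 0 + 941.176ms (4/3)
2. 941.176ms @ 4/3 + 941.176ms (4/3)
3. 1882.353ms @ 8/3 + 941.176ms (4/3)
4. 2823.529ms @ 4 + 2117.647ms (3)
5. 4941.176ms @ 7 + 529.412ms (3/4)
6. 5470.588ms @ 31/4 + 176.471ms (1/4)
7. 5647.059ms @ 8 + 2823.529ms (4)
8. 8470.588ms @ 12 + 403.361ms (4/7)
9. 8873.95ms @ 88/7 + 403.361ms (4/7)
10. 9277.311ms @ 92/7 + 403.361ms (4/7)
11. 9680.672ms @ 96/7 + 403.361ms (4/7)
12. 10084.034ms @ 100/7 + 403.361ms (4/7)
13. 10487.395ms @ 104/7 + 806.723ms (8/7)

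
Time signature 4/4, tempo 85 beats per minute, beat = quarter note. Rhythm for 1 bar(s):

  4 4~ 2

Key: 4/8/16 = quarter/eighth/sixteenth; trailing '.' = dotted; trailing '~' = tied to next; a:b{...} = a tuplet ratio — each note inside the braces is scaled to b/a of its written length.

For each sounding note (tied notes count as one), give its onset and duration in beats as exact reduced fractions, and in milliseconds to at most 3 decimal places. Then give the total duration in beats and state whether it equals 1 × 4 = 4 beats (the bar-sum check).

1) 0.0ms=0b +705.882ms=1b
2) 705.882ms=1b +2117.647ms=3b
Σ=4b of 4 (85bpm 4/4) — PASS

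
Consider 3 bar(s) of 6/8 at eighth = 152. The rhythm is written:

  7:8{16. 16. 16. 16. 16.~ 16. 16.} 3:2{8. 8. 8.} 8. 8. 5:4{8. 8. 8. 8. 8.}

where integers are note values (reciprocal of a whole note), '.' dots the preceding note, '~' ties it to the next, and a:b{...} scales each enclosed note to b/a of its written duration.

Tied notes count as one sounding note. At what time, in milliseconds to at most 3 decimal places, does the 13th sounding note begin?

note 13 onset = 66/5b = 5210.526ms

1. 0.0ms @ 0 + 338.346ms (6/7)
2. 338.346ms @ 6/7 + 338.346ms (6/7)
3. 676.692ms @ 12/7 + 338.346ms (6/7)
4. 1015.038ms @ 18/7 + 338.346ms (6/7)
5. 1353.383ms @ 24/7 + 676.692ms (12/7)
6. 2030.075ms @ 36/7 + 338.346ms (6/7)
7. 2368.421ms @ 6 + 394.737ms (1)
8. 2763.158ms @ 7 + 394.737ms (1)
9. 3157.895ms @ 8 + 394.737ms (1)
10. 3552.632ms @ 9 + 592.105ms (3/2)
11. 4144.737ms @ 21/2 + 592.105ms (3/2)
12. 4736.842ms @ 12 + 473.684ms (6/5)
13. 5210.526ms @ 66/5 + 473.684ms (6/5)
14. 5684.211ms @ 72/5 + 473.684ms (6/5)
15. 6157.895ms @ 78/5 + 473.684ms (6/5)
16. 6631.579ms @ 84/5 + 473.684ms (6/5)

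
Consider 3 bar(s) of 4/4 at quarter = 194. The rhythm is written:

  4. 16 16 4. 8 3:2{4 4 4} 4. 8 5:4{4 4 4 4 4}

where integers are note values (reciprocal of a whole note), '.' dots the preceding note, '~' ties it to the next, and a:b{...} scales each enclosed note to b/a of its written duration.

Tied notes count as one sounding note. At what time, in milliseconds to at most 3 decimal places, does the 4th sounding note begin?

note 4 onset = 2b = 618.557ms

1. 0.0ms @ 0 + 463.918ms (3/2)
2. 463.918ms @ 3/2 + 77.32ms (1/4)
3. 541.237ms @ 7/4 + 77.32ms (1/4)
4. 618.557ms @ 2 + 463.918ms (3/2)
5. 1082.474ms @ 7/2 + 154.639ms (1/2)
6. 1237.113ms @ 4 + 206.186ms (2/3)
7. 1443.299ms @ 14/3 + 206.186ms (2/3)
8. 1649.485ms @ 16/3 + 206.186ms (2/3)
9. 1855.67ms @ 6 + 463.918ms (3/2)
10. 2319.588ms @ 15/2 + 154.639ms (1/2)
11. 2474.227ms @ 8 + 247.423ms (4/5)
12. 2721.649ms @ 44/5 + 247.423ms (4/5)
13. 2969.072ms @ 48/5 + 247.423ms (4/5)
14. 3216.495ms @ 52/5 + 247.423ms (4/5)
15. 3463.918ms @ 56/5 + 247.423ms (4/5)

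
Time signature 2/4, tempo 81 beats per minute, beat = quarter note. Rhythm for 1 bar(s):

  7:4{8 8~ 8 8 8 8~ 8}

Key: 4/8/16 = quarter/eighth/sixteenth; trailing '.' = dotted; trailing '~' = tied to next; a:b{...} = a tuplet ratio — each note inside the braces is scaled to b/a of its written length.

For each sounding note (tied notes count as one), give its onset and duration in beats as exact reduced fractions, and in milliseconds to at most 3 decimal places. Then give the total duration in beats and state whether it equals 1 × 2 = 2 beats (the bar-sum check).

1) 0.0ms=0b +211.64ms=2/7b
2) 211.64ms=2/7b +423.28ms=4/7b
3) 634.921ms=6/7b +211.64ms=2/7b
4) 846.561ms=8/7b +211.64ms=2/7b
5) 1058.201ms=10/7b +423.28ms=4/7b
Σ=2b of 2 (81bpm 2/4) — PASS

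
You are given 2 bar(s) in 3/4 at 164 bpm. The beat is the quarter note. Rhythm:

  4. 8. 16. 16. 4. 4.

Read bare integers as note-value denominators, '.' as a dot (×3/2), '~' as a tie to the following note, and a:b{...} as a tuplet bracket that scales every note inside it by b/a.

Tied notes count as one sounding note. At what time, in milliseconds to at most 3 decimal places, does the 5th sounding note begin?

1. 0.0ms @ 0 + 548.78ms (3/2)
2. 548.78ms @ 3/2 + 274.39ms (3/4)
3. 823.171ms @ 9/4 + 137.195ms (3/8)
4. 960.366ms @ 21/8 + 137.195ms (3/8)
5. 1097.561ms @ 3 + 548.78ms (3/2)
6. 1646.341ms @ 9/2 + 548.78ms (3/2)

note 5 onset = 3b = 1097.561ms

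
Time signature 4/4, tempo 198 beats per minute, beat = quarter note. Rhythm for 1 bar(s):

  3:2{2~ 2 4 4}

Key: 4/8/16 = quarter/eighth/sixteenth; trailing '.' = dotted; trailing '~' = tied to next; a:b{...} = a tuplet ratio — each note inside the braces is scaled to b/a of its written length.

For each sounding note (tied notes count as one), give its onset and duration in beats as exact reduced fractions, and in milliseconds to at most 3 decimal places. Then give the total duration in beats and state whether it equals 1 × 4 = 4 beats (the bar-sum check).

1) 0.0ms=0b +808.081ms=8/3b
2) 808.081ms=8/3b +202.02ms=2/3b
3) 1010.101ms=10/3b +202.02ms=2/3b
Σ=4b of 4 (198bpm 4/4) — PASS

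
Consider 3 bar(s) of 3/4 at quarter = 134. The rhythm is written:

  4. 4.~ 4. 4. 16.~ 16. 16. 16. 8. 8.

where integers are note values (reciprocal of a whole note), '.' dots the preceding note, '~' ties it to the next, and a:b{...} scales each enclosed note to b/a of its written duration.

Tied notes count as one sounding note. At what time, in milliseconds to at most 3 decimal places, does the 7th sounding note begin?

note 7 onset = 15/2b = 3358.209ms

1. 0.0ms @ 0 + 671.642ms (3/2)
2. 671.642ms @ 3/2 + 1343.284ms (3)
3. 2014.925ms @ 9/2 + 671.642ms (3/2)
4. 2686.567ms @ 6 + 335.821ms (3/4)
5. 3022.388ms @ 27/4 + 167.91ms (3/8)
6. 3190.299ms @ 57/8 + 167.91ms (3/8)
7. 3358.209ms @ 15/2 + 335.821ms (3/4)
8. 3694.03ms @ 33/4 + 335.821ms (3/4)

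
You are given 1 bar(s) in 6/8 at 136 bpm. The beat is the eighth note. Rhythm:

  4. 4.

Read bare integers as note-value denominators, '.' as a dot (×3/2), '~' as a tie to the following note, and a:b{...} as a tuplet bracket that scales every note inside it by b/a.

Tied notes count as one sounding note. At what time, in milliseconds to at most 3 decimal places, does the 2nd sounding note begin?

note 2 onset = 3b = 1323.529ms

1. 0.0ms @ 0 + 1323.529ms (3)
2. 1323.529ms @ 3 + 1323.529ms (3)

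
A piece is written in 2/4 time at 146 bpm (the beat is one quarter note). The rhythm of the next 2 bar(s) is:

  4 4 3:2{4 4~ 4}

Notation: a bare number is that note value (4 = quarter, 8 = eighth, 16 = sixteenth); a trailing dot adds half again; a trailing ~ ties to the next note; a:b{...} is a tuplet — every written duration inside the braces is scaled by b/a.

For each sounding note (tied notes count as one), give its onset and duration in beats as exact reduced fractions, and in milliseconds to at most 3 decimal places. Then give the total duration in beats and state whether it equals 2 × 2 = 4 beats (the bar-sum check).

1) 0.0ms=0b +410.959ms=1b
2) 410.959ms=1b +410.959ms=1b
3) 821.918ms=2b +273.973ms=2/3b
4) 1095.89ms=8/3b +547.945ms=4/3b
Σ=4b of 4 (146bpm 2/4) — PASS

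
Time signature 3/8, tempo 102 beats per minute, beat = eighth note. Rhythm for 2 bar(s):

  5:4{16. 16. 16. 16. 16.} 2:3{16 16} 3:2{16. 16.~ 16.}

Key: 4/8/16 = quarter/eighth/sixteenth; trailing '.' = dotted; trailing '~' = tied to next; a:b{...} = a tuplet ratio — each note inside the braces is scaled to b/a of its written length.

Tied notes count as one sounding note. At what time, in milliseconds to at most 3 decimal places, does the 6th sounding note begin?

1. 0.0ms @ 0 + 352.941ms (3/5)
2. 352.941ms @ 3/5 + 352.941ms (3/5)
3. 705.882ms @ 6/5 + 352.941ms (3/5)
4. 1058.824ms @ 9/5 + 352.941ms (3/5)
5. 1411.765ms @ 12/5 + 352.941ms (3/5)
6. 1764.706ms @ 3 + 441.176ms (3/4)
7. 2205.882ms @ 15/4 + 441.176ms (3/4)
8. 2647.059ms @ 9/2 + 294.118ms (1/2)
9. 2941.176ms @ 5 + 588.235ms (1)

note 6 onset = 3b = 1764.706ms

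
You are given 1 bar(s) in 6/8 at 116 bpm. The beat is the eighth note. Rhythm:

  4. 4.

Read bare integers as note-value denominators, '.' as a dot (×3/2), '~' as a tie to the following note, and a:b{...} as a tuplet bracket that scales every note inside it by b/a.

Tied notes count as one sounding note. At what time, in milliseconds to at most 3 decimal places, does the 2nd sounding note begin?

1. 0.0ms @ 0 + 1551.724ms (3)
2. 1551.724ms @ 3 + 1551.724ms (3)

note 2 onset = 3b = 1551.724ms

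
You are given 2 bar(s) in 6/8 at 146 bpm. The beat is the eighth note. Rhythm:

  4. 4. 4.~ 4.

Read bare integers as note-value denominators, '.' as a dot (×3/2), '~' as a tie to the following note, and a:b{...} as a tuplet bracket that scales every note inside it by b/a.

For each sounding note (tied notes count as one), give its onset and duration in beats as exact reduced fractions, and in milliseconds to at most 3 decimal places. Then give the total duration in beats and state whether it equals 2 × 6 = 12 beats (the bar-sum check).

1) 0.0ms=0b +1232.877ms=3b
2) 1232.877ms=3b +1232.877ms=3b
3) 2465.753ms=6b +2465.753ms=6b
Σ=12b of 12 (146bpm 6/8) — PASS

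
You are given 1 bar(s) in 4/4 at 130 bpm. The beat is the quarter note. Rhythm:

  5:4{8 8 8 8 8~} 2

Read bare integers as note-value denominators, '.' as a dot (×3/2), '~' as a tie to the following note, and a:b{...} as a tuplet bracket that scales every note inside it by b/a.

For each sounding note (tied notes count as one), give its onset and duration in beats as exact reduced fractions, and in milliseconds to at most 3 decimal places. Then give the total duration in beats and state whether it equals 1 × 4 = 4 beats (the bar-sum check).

1) 0.0ms=0b +184.615ms=2/5b
2) 184.615ms=2/5b +184.615ms=2/5b
3) 369.231ms=4/5b +184.615ms=2/5b
4) 553.846ms=6/5b +184.615ms=2/5b
5) 738.462ms=8/5b +1107.692ms=12/5b
Σ=4b of 4 (130bpm 4/4) — PASS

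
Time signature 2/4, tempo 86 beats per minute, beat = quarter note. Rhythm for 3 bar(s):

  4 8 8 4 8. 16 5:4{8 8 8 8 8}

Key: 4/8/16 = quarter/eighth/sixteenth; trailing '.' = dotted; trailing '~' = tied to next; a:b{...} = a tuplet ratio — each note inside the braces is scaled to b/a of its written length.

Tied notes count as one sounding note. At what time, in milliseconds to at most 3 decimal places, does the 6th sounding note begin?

note 6 onset = 15/4b = 2616.279ms

1. 0.0ms @ 0 + 697.674ms (1)
2. 697.674ms @ 1 + 348.837ms (1/2)
3. 1046.512ms @ 3/2 + 348.837ms (1/2)
4. 1395.349ms @ 2 + 697.674ms (1)
5. 2093.023ms @ 3 + 523.256ms (3/4)
6. 2616.279ms @ 15/4 + 174.419ms (1/4)
7. 2790.698ms @ 4 + 279.07ms (2/5)
8. 3069.767ms @ 22/5 + 279.07ms (2/5)
9. 3348.837ms @ 24/5 + 279.07ms (2/5)
10. 3627.907ms @ 26/5 + 279.07ms (2/5)
11. 3906.977ms @ 28/5 + 279.07ms (2/5)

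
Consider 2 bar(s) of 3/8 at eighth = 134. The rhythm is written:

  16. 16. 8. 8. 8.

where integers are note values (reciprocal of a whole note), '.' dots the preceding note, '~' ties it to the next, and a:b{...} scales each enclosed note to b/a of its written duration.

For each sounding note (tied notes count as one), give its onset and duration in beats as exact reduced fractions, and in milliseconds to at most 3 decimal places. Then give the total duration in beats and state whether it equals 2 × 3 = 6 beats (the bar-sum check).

1) 0.0ms=0b +335.821ms=3/4b
2) 335.821ms=3/4b +335.821ms=3/4b
3) 671.642ms=3/2b +671.642ms=3/2b
4) 1343.284ms=3b +671.642ms=3/2b
5) 2014.925ms=9/2b +671.642ms=3/2b
Σ=6b of 6 (134bpm 3/8) — PASS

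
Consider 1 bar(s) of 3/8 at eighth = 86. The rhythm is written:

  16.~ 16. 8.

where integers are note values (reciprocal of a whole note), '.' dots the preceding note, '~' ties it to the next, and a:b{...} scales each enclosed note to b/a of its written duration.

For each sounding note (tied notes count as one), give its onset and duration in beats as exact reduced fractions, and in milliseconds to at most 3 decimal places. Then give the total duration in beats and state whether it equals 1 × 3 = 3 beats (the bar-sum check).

1) 0.0ms=0b +1046.512ms=3/2b
2) 1046.512ms=3/2b +1046.512ms=3/2b
Σ=3b of 3 (86bpm 3/8) — PASS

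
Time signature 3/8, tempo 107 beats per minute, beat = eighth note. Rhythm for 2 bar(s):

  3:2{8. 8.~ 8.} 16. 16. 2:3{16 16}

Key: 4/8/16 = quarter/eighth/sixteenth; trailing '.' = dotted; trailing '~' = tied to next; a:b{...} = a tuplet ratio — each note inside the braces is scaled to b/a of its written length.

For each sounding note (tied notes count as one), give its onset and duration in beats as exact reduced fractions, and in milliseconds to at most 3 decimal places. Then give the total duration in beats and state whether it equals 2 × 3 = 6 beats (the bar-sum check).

1) 0.0ms=0b +560.748ms=1b
2) 560.748ms=1b +1121.495ms=2b
3) 1682.243ms=3b +420.561ms=3/4b
4) 2102.804ms=15/4b +420.561ms=3/4b
5) 2523.364ms=9/2b +420.561ms=3/4b
6) 2943.925ms=21/4b +420.561ms=3/4b
Σ=6b of 6 (107bpm 3/8) — PASS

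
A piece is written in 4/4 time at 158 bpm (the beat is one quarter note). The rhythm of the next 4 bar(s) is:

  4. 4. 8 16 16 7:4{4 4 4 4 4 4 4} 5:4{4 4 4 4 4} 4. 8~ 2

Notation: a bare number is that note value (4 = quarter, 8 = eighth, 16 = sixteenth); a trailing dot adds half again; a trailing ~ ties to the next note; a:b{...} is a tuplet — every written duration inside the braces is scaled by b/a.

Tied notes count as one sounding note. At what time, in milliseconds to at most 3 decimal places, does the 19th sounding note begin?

1. 0.0ms @ 0 + 569.62ms (3/2)
2. 569.62ms @ 3/2 + 569.62ms (3/2)
3. 1139.241ms @ 3 + 189.873ms (1/2)
4. 1329.114ms @ 7/2 + 94.937ms (1/4)
5. 1424.051ms @ 15/4 + 94.937ms (1/4)
6. 1518.987ms @ 4 + 216.998ms (4/7)
7. 1735.986ms @ 32/7 + 216.998ms (4/7)
8. 1952.984ms @ 36/7 + 216.998ms (4/7)
9. 2169.982ms @ 40/7 + 216.998ms (4/7)
10. 2386.98ms @ 44/7 + 216.998ms (4/7)
11. 2603.978ms @ 48/7 + 216.998ms (4/7)
12. 2820.976ms @ 52/7 + 216.998ms (4/7)
13. 3037.975ms @ 8 + 303.797ms (4/5)
14. 3341.772ms @ 44/5 + 303.797ms (4/5)
15. 3645.57ms @ 48/5 + 303.797ms (4/5)
16. 3949.367ms @ 52/5 + 303.797ms (4/5)
17. 4253.165ms @ 56/5 + 303.797ms (4/5)
18. 4556.962ms @ 12 + 569.62ms (3/2)
19. 5126.582ms @ 27/2 + 949.367ms (5/2)

note 19 onset = 27/2b = 5126.582ms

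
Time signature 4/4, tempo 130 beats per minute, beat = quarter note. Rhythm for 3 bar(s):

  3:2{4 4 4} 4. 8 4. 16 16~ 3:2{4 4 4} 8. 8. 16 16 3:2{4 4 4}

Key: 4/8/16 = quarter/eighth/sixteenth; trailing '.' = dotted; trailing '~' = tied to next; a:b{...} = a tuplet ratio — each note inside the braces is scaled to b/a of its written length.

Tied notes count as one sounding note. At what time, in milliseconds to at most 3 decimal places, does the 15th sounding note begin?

1. 0.0ms @ 0 + 307.692ms (2/3)
2. 307.692ms @ 2/3 + 307.692ms (2/3)
3. 615.385ms @ 4/3 + 307.692ms (2/3)
4. 923.077ms @ 2 + 692.308ms (3/2)
5. 1615.385ms @ 7/2 + 230.769ms (1/2)
6. 1846.154ms @ 4 + 692.308ms (3/2)
7. 2538.462ms @ 11/2 + 115.385ms (1/4)
8. 2653.846ms @ 23/4 + 423.077ms (11/12)
9. 3076.923ms @ 20/3 + 307.692ms (2/3)
10. 3384.615ms @ 22/3 + 307.692ms (2/3)
11. 3692.308ms @ 8 + 346.154ms (3/4)
12. 4038.462ms @ 35/4 + 346.154ms (3/4)
13. 4384.615ms @ 19/2 + 115.385ms (1/4)
14. 4500.0ms @ 39/4 + 115.385ms (1/4)
15. 4615.385ms @ 10 + 307.692ms (2/3)
16. 4923.077ms @ 32/3 + 307.692ms (2/3)
17. 5230.769ms @ 34/3 + 307.692ms (2/3)

note 15 onset = 10b = 4615.385ms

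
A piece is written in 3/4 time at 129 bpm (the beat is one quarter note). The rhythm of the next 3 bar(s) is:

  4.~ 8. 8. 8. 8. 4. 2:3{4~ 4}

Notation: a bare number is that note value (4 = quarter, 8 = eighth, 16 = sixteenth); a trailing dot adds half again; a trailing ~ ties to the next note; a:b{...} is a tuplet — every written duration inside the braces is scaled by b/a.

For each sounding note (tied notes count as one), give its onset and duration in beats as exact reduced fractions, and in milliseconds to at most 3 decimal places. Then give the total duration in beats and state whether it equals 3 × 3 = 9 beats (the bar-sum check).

1) 0.0ms=0b +1046.512ms=9/4b
2) 1046.512ms=9/4b +348.837ms=3/4b
3) 1395.349ms=3b +348.837ms=3/4b
4) 1744.186ms=15/4b +348.837ms=3/4b
5) 2093.023ms=9/2b +697.674ms=3/2b
6) 2790.698ms=6b +1395.349ms=3b
Σ=9b of 9 (129bpm 3/4) — PASS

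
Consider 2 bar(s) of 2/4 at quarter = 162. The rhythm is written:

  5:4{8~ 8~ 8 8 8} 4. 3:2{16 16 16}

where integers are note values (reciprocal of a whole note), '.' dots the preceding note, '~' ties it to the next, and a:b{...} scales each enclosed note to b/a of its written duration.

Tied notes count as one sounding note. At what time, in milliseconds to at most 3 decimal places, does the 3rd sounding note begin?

note 3 onset = 8/5b = 592.593ms

1. 0.0ms @ 0 + 444.444ms (6/5)
2. 444.444ms @ 6/5 + 148.148ms (2/5)
3. 592.593ms @ 8/5 + 148.148ms (2/5)
4. 740.741ms @ 2 + 555.556ms (3/2)
5. 1296.296ms @ 7/2 + 61.728ms (1/6)
6. 1358.025ms @ 11/3 + 61.728ms (1/6)
7. 1419.753ms @ 23/6 + 61.728ms (1/6)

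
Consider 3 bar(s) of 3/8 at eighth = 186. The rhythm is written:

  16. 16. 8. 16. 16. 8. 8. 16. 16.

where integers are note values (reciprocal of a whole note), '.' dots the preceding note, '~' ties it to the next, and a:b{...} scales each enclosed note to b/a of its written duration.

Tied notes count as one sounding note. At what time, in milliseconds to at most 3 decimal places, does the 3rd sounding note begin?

1. 0.0ms @ 0 + 241.935ms (3/4)
2. 241.935ms @ 3/4 + 241.935ms (3/4)
3. 483.871ms @ 3/2 + 483.871ms (3/2)
4. 967.742ms @ 3 + 241.935ms (3/4)
5. 1209.677ms @ 15/4 + 241.935ms (3/4)
6. 1451.613ms @ 9/2 + 483.871ms (3/2)
7. 1935.484ms @ 6 + 483.871ms (3/2)
8. 2419.355ms @ 15/2 + 241.935ms (3/4)
9. 2661.29ms @ 33/4 + 241.935ms (3/4)

note 3 onset = 3/2b = 483.871ms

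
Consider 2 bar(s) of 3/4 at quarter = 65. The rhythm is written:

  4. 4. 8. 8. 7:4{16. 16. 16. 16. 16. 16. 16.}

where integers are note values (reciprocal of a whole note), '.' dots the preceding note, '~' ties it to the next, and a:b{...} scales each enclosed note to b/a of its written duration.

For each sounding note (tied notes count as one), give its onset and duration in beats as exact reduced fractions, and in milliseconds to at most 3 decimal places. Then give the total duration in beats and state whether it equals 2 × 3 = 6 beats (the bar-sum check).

1) 0.0ms=0b +1384.615ms=3/2b
2) 1384.615ms=3/2b +1384.615ms=3/2b
3) 2769.231ms=3b +692.308ms=3/4b
4) 3461.538ms=15/4b +692.308ms=3/4b
5) 4153.846ms=9/2b +197.802ms=3/14b
6) 4351.648ms=33/7b +197.802ms=3/14b
7) 4549.451ms=69/14b +197.802ms=3/14b
8) 4747.253ms=36/7b +197.802ms=3/14b
9) 4945.055ms=75/14b +197.802ms=3/14b
10) 5142.857ms=39/7b +197.802ms=3/14b
11) 5340.659ms=81/14b +197.802ms=3/14b
Σ=6b of 6 (65bpm 3/4) — PASS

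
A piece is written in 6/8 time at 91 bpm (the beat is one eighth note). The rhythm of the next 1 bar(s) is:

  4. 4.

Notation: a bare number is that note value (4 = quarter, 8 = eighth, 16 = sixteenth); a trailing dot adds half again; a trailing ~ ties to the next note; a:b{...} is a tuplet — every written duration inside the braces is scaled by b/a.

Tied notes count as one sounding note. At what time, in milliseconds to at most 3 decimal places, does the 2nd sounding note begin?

note 2 onset = 3b = 1978.022ms

1. 0.0ms @ 0 + 1978.022ms (3)
2. 1978.022ms @ 3 + 1978.022ms (3)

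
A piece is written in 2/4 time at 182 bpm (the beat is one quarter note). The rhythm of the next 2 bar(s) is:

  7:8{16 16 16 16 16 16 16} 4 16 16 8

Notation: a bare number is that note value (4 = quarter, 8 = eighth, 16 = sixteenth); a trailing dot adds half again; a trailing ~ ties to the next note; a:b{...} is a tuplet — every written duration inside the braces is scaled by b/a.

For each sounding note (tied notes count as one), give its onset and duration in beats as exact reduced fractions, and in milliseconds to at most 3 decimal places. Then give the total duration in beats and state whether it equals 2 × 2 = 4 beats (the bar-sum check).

1) 0.0ms=0b +94.192ms=2/7b
2) 94.192ms=2/7b +94.192ms=2/7b
3) 188.383ms=4/7b +94.192ms=2/7b
4) 282.575ms=6/7b +94.192ms=2/7b
5) 376.766ms=8/7b +94.192ms=2/7b
6) 470.958ms=10/7b +94.192ms=2/7b
7) 565.149ms=12/7b +94.192ms=2/7b
8) 659.341ms=2b +329.67ms=1b
9) 989.011ms=3b +82.418ms=1/4b
10) 1071.429ms=13/4b +82.418ms=1/4b
11) 1153.846ms=7/2b +164.835ms=1/2b
Σ=4b of 4 (182bpm 2/4) — PASS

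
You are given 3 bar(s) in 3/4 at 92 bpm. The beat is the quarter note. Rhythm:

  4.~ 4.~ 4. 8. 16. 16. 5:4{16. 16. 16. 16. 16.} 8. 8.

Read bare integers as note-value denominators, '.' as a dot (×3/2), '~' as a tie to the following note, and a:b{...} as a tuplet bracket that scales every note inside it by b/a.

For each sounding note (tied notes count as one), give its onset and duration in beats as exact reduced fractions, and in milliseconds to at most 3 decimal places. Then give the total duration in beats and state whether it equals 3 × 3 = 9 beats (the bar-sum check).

1) 0.0ms=0b +2934.783ms=9/2b
2) 2934.783ms=9/2b +489.13ms=3/4b
3) 3423.913ms=21/4b +244.565ms=3/8b
4) 3668.478ms=45/8b +244.565ms=3/8b
5) 3913.043ms=6b +195.652ms=3/10b
6) 4108.696ms=63/10b +195.652ms=3/10b
7) 4304.348ms=33/5b +195.652ms=3/10b
8) 4500.0ms=69/10b +195.652ms=3/10b
9) 4695.652ms=36/5b +195.652ms=3/10b
10) 4891.304ms=15/2b +489.13ms=3/4b
11) 5380.435ms=33/4b +489.13ms=3/4b
Σ=9b of 9 (92bpm 3/4) — PASS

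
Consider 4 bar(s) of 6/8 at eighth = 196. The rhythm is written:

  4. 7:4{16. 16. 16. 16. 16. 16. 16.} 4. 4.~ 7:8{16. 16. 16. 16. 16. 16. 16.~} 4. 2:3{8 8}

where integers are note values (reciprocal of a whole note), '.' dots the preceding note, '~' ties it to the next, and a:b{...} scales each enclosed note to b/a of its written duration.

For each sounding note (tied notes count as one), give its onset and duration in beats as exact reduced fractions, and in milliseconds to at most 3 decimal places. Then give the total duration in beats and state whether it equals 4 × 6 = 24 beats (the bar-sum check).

1) 0.0ms=0b +918.367ms=3b
2) 918.367ms=3b +131.195ms=3/7b
3) 1049.563ms=24/7b +131.195ms=3/7b
4) 1180.758ms=27/7b +131.195ms=3/7b
5) 1311.953ms=30/7b +131.195ms=3/7b
6) 1443.149ms=33/7b +131.195ms=3/7b
7) 1574.344ms=36/7b +131.195ms=3/7b
8) 1705.539ms=39/7b +131.195ms=3/7b
9) 1836.735ms=6b +918.367ms=3b
10) 2755.102ms=9b +1180.758ms=27/7b
11) 3935.86ms=90/7b +262.391ms=6/7b
12) 4198.251ms=96/7b +262.391ms=6/7b
13) 4460.641ms=102/7b +262.391ms=6/7b
14) 4723.032ms=108/7b +262.391ms=6/7b
15) 4985.423ms=114/7b +262.391ms=6/7b
16) 5247.813ms=120/7b +1180.758ms=27/7b
17) 6428.571ms=21b +459.184ms=3/2b
18) 6887.755ms=45/2b +459.184ms=3/2b
Σ=24b of 24 (196bpm 6/8) — PASS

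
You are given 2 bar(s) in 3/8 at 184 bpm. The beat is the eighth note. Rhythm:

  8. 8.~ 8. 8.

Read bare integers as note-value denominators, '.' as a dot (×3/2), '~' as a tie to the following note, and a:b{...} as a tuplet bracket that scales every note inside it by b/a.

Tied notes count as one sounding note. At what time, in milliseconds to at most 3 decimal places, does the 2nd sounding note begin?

1. 0.0ms @ 0 + 489.13ms (3/2)
2. 489.13ms @ 3/2 + 978.261ms (3)
3. 1467.391ms @ 9/2 + 489.13ms (3/2)

note 2 onset = 3/2b = 489.13ms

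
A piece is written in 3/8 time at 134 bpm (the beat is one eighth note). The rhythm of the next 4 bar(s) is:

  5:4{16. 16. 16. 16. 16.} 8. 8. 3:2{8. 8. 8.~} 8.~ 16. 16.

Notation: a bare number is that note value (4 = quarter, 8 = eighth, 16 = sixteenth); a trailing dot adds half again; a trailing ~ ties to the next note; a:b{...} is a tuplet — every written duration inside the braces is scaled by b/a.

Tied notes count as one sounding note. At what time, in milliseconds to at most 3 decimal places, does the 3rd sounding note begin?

note 3 onset = 6/5b = 537.313ms

1. 0.0ms @ 0 + 268.657ms (3/5)
2. 268.657ms @ 3/5 + 268.657ms (3/5)
3. 537.313ms @ 6/5 + 268.657ms (3/5)
4. 805.97ms @ 9/5 + 268.657ms (3/5)
5. 1074.627ms @ 12/5 + 268.657ms (3/5)
6. 1343.284ms @ 3 + 671.642ms (3/2)
7. 2014.925ms @ 9/2 + 671.642ms (3/2)
8. 2686.567ms @ 6 + 447.761ms (1)
9. 3134.328ms @ 7 + 447.761ms (1)
10. 3582.09ms @ 8 + 1455.224ms (13/4)
11. 5037.313ms @ 45/4 + 335.821ms (3/4)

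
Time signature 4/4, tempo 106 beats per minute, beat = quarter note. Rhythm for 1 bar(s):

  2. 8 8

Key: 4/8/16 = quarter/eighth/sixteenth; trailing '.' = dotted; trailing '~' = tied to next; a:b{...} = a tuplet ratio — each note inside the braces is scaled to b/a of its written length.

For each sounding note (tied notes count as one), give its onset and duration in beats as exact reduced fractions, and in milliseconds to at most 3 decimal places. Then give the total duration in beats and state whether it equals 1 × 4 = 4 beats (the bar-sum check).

1) 0.0ms=0b +1698.113ms=3b
2) 1698.113ms=3b +283.019ms=1/2b
3) 1981.132ms=7/2b +283.019ms=1/2b
Σ=4b of 4 (106bpm 4/4) — PASS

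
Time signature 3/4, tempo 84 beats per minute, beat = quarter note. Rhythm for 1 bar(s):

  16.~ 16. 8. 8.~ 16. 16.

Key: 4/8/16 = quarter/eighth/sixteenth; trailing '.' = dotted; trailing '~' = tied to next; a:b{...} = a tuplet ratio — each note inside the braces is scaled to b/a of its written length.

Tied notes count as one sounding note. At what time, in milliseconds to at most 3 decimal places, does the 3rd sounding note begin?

note 3 onset = 3/2b = 1071.429ms

1. 0.0ms @ 0 + 535.714ms (3/4)
2. 535.714ms @ 3/4 + 535.714ms (3/4)
3. 1071.429ms @ 3/2 + 803.571ms (9/8)
4. 1875.0ms @ 21/8 + 267.857ms (3/8)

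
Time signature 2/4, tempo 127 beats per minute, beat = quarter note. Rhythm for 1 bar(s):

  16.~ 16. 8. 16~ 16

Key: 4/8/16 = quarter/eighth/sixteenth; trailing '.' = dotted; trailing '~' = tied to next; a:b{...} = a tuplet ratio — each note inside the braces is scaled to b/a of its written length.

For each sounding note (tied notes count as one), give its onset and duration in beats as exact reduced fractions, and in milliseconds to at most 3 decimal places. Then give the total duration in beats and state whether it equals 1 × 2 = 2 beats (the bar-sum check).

1) 0.0ms=0b +354.331ms=3/4b
2) 354.331ms=3/4b +354.331ms=3/4b
3) 708.661ms=3/2b +236.22ms=1/2b
Σ=2b of 2 (127bpm 2/4) — PASS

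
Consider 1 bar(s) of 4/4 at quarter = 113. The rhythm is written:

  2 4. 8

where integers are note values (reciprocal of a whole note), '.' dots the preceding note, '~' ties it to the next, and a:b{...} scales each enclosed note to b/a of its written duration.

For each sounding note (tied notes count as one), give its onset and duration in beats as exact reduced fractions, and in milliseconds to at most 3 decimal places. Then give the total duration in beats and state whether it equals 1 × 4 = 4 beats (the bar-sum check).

1) 0.0ms=0b +1061.947ms=2b
2) 1061.947ms=2b +796.46ms=3/2b
3) 1858.407ms=7/2b +265.487ms=1/2b
Σ=4b of 4 (113bpm 4/4) — PASS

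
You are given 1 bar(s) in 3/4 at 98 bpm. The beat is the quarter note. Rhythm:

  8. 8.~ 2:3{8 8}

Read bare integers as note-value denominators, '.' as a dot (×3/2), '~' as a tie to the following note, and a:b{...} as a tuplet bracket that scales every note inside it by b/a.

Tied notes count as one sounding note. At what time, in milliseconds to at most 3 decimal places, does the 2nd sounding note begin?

note 2 onset = 3/4b = 459.184ms

1. 0.0ms @ 0 + 459.184ms (3/4)
2. 459.184ms @ 3/4 + 918.367ms (3/2)
3. 1377.551ms @ 9/4 + 459.184ms (3/4)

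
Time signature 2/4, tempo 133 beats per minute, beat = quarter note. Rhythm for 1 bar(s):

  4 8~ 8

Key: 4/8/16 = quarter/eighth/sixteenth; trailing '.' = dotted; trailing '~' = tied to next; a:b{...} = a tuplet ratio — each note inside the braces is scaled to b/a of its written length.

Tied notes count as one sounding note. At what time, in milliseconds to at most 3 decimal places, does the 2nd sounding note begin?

1. 0.0ms @ 0 + 451.128ms (1)
2. 451.128ms @ 1 + 451.128ms (1)

note 2 onset = 1b = 451.128ms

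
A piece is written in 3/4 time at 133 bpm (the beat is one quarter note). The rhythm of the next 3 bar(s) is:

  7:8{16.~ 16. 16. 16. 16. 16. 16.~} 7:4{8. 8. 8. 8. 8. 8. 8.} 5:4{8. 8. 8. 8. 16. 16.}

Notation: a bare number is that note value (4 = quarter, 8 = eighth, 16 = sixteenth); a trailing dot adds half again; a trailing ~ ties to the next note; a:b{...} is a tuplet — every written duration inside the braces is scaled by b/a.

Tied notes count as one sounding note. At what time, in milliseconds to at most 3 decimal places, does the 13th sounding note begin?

note 13 onset = 6b = 2706.767ms

1. 0.0ms @ 0 + 386.681ms (6/7)
2. 386.681ms @ 6/7 + 193.34ms (3/7)
3. 580.021ms @ 9/7 + 193.34ms (3/7)
4. 773.362ms @ 12/7 + 193.34ms (3/7)
5. 966.702ms @ 15/7 + 193.34ms (3/7)
6. 1160.043ms @ 18/7 + 386.681ms (6/7)
7. 1546.724ms @ 24/7 + 193.34ms (3/7)
8. 1740.064ms @ 27/7 + 193.34ms (3/7)
9. 1933.405ms @ 30/7 + 193.34ms (3/7)
10. 2126.745ms @ 33/7 + 193.34ms (3/7)
11. 2320.086ms @ 36/7 + 193.34ms (3/7)
12. 2513.426ms @ 39/7 + 193.34ms (3/7)
13. 2706.767ms @ 6 + 270.677ms (3/5)
14. 2977.444ms @ 33/5 + 270.677ms (3/5)
15. 3248.12ms @ 36/5 + 270.677ms (3/5)
16. 3518.797ms @ 39/5 + 270.677ms (3/5)
17. 3789.474ms @ 42/5 + 135.338ms (3/10)
18. 3924.812ms @ 87/10 + 135.338ms (3/10)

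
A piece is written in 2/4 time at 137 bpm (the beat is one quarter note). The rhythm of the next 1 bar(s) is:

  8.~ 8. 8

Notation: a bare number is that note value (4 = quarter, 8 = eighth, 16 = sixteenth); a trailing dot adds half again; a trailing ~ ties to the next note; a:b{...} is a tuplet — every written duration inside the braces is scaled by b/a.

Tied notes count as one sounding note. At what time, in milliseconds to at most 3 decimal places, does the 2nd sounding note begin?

1. 0.0ms @ 0 + 656.934ms (3/2)
2. 656.934ms @ 3/2 + 218.978ms (1/2)

note 2 onset = 3/2b = 656.934ms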